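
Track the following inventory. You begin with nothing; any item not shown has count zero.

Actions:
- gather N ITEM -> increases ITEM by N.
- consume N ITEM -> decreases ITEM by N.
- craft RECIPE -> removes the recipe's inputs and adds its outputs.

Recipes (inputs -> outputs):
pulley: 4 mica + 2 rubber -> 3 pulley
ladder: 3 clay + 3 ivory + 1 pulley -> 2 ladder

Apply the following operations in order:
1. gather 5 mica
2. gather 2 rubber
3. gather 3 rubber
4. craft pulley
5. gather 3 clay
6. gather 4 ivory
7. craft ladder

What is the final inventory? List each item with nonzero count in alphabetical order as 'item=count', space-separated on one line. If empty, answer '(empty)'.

Answer: ivory=1 ladder=2 mica=1 pulley=2 rubber=3

Derivation:
After 1 (gather 5 mica): mica=5
After 2 (gather 2 rubber): mica=5 rubber=2
After 3 (gather 3 rubber): mica=5 rubber=5
After 4 (craft pulley): mica=1 pulley=3 rubber=3
After 5 (gather 3 clay): clay=3 mica=1 pulley=3 rubber=3
After 6 (gather 4 ivory): clay=3 ivory=4 mica=1 pulley=3 rubber=3
After 7 (craft ladder): ivory=1 ladder=2 mica=1 pulley=2 rubber=3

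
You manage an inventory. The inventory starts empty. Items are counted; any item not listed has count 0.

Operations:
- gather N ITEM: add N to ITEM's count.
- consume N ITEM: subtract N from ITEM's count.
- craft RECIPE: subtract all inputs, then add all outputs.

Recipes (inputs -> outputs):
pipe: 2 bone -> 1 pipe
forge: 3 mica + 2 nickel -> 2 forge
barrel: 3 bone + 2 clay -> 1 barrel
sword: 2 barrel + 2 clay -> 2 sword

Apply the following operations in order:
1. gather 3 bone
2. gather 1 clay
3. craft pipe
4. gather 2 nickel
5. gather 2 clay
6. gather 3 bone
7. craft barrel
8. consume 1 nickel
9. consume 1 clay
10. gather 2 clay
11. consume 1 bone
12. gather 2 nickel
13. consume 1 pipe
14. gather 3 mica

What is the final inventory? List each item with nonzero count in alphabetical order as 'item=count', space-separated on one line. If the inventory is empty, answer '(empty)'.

After 1 (gather 3 bone): bone=3
After 2 (gather 1 clay): bone=3 clay=1
After 3 (craft pipe): bone=1 clay=1 pipe=1
After 4 (gather 2 nickel): bone=1 clay=1 nickel=2 pipe=1
After 5 (gather 2 clay): bone=1 clay=3 nickel=2 pipe=1
After 6 (gather 3 bone): bone=4 clay=3 nickel=2 pipe=1
After 7 (craft barrel): barrel=1 bone=1 clay=1 nickel=2 pipe=1
After 8 (consume 1 nickel): barrel=1 bone=1 clay=1 nickel=1 pipe=1
After 9 (consume 1 clay): barrel=1 bone=1 nickel=1 pipe=1
After 10 (gather 2 clay): barrel=1 bone=1 clay=2 nickel=1 pipe=1
After 11 (consume 1 bone): barrel=1 clay=2 nickel=1 pipe=1
After 12 (gather 2 nickel): barrel=1 clay=2 nickel=3 pipe=1
After 13 (consume 1 pipe): barrel=1 clay=2 nickel=3
After 14 (gather 3 mica): barrel=1 clay=2 mica=3 nickel=3

Answer: barrel=1 clay=2 mica=3 nickel=3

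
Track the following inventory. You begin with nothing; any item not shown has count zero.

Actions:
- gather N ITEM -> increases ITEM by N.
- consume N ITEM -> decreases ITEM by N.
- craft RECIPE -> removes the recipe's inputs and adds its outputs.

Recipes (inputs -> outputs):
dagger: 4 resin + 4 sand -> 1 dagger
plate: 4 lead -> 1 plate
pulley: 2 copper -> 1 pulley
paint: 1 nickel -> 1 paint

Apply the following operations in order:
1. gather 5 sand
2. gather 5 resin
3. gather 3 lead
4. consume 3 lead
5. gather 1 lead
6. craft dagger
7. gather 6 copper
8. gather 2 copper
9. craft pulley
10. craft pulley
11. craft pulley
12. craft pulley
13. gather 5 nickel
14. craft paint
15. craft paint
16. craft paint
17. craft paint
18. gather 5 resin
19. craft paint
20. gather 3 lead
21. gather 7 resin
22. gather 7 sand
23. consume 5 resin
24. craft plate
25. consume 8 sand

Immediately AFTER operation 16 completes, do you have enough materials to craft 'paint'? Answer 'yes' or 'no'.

After 1 (gather 5 sand): sand=5
After 2 (gather 5 resin): resin=5 sand=5
After 3 (gather 3 lead): lead=3 resin=5 sand=5
After 4 (consume 3 lead): resin=5 sand=5
After 5 (gather 1 lead): lead=1 resin=5 sand=5
After 6 (craft dagger): dagger=1 lead=1 resin=1 sand=1
After 7 (gather 6 copper): copper=6 dagger=1 lead=1 resin=1 sand=1
After 8 (gather 2 copper): copper=8 dagger=1 lead=1 resin=1 sand=1
After 9 (craft pulley): copper=6 dagger=1 lead=1 pulley=1 resin=1 sand=1
After 10 (craft pulley): copper=4 dagger=1 lead=1 pulley=2 resin=1 sand=1
After 11 (craft pulley): copper=2 dagger=1 lead=1 pulley=3 resin=1 sand=1
After 12 (craft pulley): dagger=1 lead=1 pulley=4 resin=1 sand=1
After 13 (gather 5 nickel): dagger=1 lead=1 nickel=5 pulley=4 resin=1 sand=1
After 14 (craft paint): dagger=1 lead=1 nickel=4 paint=1 pulley=4 resin=1 sand=1
After 15 (craft paint): dagger=1 lead=1 nickel=3 paint=2 pulley=4 resin=1 sand=1
After 16 (craft paint): dagger=1 lead=1 nickel=2 paint=3 pulley=4 resin=1 sand=1

Answer: yes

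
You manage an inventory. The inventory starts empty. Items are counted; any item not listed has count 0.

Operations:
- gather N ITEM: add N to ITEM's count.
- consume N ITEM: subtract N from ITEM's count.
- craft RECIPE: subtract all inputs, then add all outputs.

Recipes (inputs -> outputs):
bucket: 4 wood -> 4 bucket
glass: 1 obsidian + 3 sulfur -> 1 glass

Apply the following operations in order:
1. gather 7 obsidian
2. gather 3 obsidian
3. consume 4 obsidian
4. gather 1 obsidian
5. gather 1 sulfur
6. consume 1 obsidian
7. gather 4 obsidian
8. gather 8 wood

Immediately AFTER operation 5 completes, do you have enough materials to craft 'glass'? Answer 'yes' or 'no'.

Answer: no

Derivation:
After 1 (gather 7 obsidian): obsidian=7
After 2 (gather 3 obsidian): obsidian=10
After 3 (consume 4 obsidian): obsidian=6
After 4 (gather 1 obsidian): obsidian=7
After 5 (gather 1 sulfur): obsidian=7 sulfur=1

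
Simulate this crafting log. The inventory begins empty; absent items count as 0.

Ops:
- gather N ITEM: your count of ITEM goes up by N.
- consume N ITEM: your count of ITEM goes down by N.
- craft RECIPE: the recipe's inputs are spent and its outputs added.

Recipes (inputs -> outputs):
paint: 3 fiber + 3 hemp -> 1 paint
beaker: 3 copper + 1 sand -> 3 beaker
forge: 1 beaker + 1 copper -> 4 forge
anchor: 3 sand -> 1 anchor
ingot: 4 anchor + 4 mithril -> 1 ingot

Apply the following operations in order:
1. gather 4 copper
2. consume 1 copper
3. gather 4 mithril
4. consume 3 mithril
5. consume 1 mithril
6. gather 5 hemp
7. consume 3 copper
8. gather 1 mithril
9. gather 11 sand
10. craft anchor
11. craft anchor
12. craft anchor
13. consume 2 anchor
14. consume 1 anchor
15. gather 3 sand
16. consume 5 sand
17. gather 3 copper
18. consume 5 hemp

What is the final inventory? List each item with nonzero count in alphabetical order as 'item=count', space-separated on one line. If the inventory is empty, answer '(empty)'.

After 1 (gather 4 copper): copper=4
After 2 (consume 1 copper): copper=3
After 3 (gather 4 mithril): copper=3 mithril=4
After 4 (consume 3 mithril): copper=3 mithril=1
After 5 (consume 1 mithril): copper=3
After 6 (gather 5 hemp): copper=3 hemp=5
After 7 (consume 3 copper): hemp=5
After 8 (gather 1 mithril): hemp=5 mithril=1
After 9 (gather 11 sand): hemp=5 mithril=1 sand=11
After 10 (craft anchor): anchor=1 hemp=5 mithril=1 sand=8
After 11 (craft anchor): anchor=2 hemp=5 mithril=1 sand=5
After 12 (craft anchor): anchor=3 hemp=5 mithril=1 sand=2
After 13 (consume 2 anchor): anchor=1 hemp=5 mithril=1 sand=2
After 14 (consume 1 anchor): hemp=5 mithril=1 sand=2
After 15 (gather 3 sand): hemp=5 mithril=1 sand=5
After 16 (consume 5 sand): hemp=5 mithril=1
After 17 (gather 3 copper): copper=3 hemp=5 mithril=1
After 18 (consume 5 hemp): copper=3 mithril=1

Answer: copper=3 mithril=1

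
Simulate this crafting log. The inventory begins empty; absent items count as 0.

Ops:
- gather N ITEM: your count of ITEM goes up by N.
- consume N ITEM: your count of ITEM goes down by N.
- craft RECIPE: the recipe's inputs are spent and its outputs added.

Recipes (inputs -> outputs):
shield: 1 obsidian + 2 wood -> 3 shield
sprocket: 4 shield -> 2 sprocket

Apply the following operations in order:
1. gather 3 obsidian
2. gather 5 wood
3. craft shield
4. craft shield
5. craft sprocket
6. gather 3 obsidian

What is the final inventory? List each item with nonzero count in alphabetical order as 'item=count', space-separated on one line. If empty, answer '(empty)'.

Answer: obsidian=4 shield=2 sprocket=2 wood=1

Derivation:
After 1 (gather 3 obsidian): obsidian=3
After 2 (gather 5 wood): obsidian=3 wood=5
After 3 (craft shield): obsidian=2 shield=3 wood=3
After 4 (craft shield): obsidian=1 shield=6 wood=1
After 5 (craft sprocket): obsidian=1 shield=2 sprocket=2 wood=1
After 6 (gather 3 obsidian): obsidian=4 shield=2 sprocket=2 wood=1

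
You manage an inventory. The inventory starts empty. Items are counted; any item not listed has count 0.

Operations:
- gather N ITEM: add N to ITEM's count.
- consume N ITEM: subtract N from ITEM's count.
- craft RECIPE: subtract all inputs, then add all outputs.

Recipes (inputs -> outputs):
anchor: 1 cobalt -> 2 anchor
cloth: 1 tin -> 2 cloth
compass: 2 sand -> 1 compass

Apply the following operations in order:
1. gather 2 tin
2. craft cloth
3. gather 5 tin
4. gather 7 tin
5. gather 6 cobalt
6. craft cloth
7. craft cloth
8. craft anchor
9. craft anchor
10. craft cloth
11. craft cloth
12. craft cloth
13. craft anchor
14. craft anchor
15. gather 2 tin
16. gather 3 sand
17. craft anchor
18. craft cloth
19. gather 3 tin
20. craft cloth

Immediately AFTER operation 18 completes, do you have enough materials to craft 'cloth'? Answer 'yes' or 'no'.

Answer: yes

Derivation:
After 1 (gather 2 tin): tin=2
After 2 (craft cloth): cloth=2 tin=1
After 3 (gather 5 tin): cloth=2 tin=6
After 4 (gather 7 tin): cloth=2 tin=13
After 5 (gather 6 cobalt): cloth=2 cobalt=6 tin=13
After 6 (craft cloth): cloth=4 cobalt=6 tin=12
After 7 (craft cloth): cloth=6 cobalt=6 tin=11
After 8 (craft anchor): anchor=2 cloth=6 cobalt=5 tin=11
After 9 (craft anchor): anchor=4 cloth=6 cobalt=4 tin=11
After 10 (craft cloth): anchor=4 cloth=8 cobalt=4 tin=10
After 11 (craft cloth): anchor=4 cloth=10 cobalt=4 tin=9
After 12 (craft cloth): anchor=4 cloth=12 cobalt=4 tin=8
After 13 (craft anchor): anchor=6 cloth=12 cobalt=3 tin=8
After 14 (craft anchor): anchor=8 cloth=12 cobalt=2 tin=8
After 15 (gather 2 tin): anchor=8 cloth=12 cobalt=2 tin=10
After 16 (gather 3 sand): anchor=8 cloth=12 cobalt=2 sand=3 tin=10
After 17 (craft anchor): anchor=10 cloth=12 cobalt=1 sand=3 tin=10
After 18 (craft cloth): anchor=10 cloth=14 cobalt=1 sand=3 tin=9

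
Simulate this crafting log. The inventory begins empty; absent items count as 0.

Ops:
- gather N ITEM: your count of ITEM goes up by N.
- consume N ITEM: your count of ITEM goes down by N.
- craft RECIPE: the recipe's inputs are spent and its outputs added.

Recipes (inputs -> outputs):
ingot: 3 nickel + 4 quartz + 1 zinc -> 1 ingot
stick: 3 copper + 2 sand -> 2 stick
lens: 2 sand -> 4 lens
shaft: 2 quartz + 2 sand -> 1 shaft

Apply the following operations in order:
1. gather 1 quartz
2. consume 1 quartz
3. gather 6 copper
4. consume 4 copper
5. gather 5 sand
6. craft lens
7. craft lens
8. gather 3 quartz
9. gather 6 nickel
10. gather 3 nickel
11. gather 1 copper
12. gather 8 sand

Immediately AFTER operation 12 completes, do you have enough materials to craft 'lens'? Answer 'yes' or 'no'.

After 1 (gather 1 quartz): quartz=1
After 2 (consume 1 quartz): (empty)
After 3 (gather 6 copper): copper=6
After 4 (consume 4 copper): copper=2
After 5 (gather 5 sand): copper=2 sand=5
After 6 (craft lens): copper=2 lens=4 sand=3
After 7 (craft lens): copper=2 lens=8 sand=1
After 8 (gather 3 quartz): copper=2 lens=8 quartz=3 sand=1
After 9 (gather 6 nickel): copper=2 lens=8 nickel=6 quartz=3 sand=1
After 10 (gather 3 nickel): copper=2 lens=8 nickel=9 quartz=3 sand=1
After 11 (gather 1 copper): copper=3 lens=8 nickel=9 quartz=3 sand=1
After 12 (gather 8 sand): copper=3 lens=8 nickel=9 quartz=3 sand=9

Answer: yes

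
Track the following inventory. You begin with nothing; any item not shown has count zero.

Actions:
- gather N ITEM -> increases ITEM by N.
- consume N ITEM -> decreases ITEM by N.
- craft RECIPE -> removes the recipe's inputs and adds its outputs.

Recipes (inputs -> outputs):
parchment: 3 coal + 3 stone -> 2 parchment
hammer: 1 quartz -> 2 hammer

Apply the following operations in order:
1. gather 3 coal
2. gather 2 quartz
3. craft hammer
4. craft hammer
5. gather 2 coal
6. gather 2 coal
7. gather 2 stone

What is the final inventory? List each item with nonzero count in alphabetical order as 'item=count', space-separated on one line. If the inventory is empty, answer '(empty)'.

Answer: coal=7 hammer=4 stone=2

Derivation:
After 1 (gather 3 coal): coal=3
After 2 (gather 2 quartz): coal=3 quartz=2
After 3 (craft hammer): coal=3 hammer=2 quartz=1
After 4 (craft hammer): coal=3 hammer=4
After 5 (gather 2 coal): coal=5 hammer=4
After 6 (gather 2 coal): coal=7 hammer=4
After 7 (gather 2 stone): coal=7 hammer=4 stone=2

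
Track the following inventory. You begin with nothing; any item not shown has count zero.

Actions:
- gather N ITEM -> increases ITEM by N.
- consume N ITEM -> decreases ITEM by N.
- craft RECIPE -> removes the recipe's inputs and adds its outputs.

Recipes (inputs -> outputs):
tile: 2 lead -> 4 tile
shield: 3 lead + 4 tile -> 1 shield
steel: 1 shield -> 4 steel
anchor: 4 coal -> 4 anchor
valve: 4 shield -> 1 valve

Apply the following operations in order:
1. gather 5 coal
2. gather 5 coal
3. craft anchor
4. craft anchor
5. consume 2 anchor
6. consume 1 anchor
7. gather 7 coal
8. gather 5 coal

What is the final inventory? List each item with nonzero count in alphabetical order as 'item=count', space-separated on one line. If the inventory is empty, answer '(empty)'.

After 1 (gather 5 coal): coal=5
After 2 (gather 5 coal): coal=10
After 3 (craft anchor): anchor=4 coal=6
After 4 (craft anchor): anchor=8 coal=2
After 5 (consume 2 anchor): anchor=6 coal=2
After 6 (consume 1 anchor): anchor=5 coal=2
After 7 (gather 7 coal): anchor=5 coal=9
After 8 (gather 5 coal): anchor=5 coal=14

Answer: anchor=5 coal=14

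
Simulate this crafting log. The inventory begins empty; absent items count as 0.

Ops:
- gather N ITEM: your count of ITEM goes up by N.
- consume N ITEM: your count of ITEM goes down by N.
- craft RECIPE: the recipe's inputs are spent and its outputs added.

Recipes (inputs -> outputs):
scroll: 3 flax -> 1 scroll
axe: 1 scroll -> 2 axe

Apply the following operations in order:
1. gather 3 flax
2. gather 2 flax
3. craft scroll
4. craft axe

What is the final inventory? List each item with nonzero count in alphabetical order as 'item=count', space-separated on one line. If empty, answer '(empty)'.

Answer: axe=2 flax=2

Derivation:
After 1 (gather 3 flax): flax=3
After 2 (gather 2 flax): flax=5
After 3 (craft scroll): flax=2 scroll=1
After 4 (craft axe): axe=2 flax=2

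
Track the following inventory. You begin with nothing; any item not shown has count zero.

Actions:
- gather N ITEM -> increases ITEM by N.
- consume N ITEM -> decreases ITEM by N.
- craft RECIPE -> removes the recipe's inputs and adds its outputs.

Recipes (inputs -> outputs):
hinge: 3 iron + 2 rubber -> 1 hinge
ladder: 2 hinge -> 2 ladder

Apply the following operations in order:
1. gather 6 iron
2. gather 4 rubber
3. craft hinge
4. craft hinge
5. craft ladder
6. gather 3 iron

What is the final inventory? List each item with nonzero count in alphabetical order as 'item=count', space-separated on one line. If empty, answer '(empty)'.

After 1 (gather 6 iron): iron=6
After 2 (gather 4 rubber): iron=6 rubber=4
After 3 (craft hinge): hinge=1 iron=3 rubber=2
After 4 (craft hinge): hinge=2
After 5 (craft ladder): ladder=2
After 6 (gather 3 iron): iron=3 ladder=2

Answer: iron=3 ladder=2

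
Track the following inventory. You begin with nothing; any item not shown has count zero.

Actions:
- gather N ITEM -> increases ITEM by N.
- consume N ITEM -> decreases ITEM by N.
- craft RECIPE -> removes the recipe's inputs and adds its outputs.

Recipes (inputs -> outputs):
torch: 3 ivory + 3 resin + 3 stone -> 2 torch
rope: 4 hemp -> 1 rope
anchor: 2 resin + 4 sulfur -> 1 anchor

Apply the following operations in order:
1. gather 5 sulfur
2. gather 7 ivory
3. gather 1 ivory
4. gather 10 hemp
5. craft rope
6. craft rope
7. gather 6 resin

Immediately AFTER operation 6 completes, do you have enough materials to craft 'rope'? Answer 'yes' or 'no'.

Answer: no

Derivation:
After 1 (gather 5 sulfur): sulfur=5
After 2 (gather 7 ivory): ivory=7 sulfur=5
After 3 (gather 1 ivory): ivory=8 sulfur=5
After 4 (gather 10 hemp): hemp=10 ivory=8 sulfur=5
After 5 (craft rope): hemp=6 ivory=8 rope=1 sulfur=5
After 6 (craft rope): hemp=2 ivory=8 rope=2 sulfur=5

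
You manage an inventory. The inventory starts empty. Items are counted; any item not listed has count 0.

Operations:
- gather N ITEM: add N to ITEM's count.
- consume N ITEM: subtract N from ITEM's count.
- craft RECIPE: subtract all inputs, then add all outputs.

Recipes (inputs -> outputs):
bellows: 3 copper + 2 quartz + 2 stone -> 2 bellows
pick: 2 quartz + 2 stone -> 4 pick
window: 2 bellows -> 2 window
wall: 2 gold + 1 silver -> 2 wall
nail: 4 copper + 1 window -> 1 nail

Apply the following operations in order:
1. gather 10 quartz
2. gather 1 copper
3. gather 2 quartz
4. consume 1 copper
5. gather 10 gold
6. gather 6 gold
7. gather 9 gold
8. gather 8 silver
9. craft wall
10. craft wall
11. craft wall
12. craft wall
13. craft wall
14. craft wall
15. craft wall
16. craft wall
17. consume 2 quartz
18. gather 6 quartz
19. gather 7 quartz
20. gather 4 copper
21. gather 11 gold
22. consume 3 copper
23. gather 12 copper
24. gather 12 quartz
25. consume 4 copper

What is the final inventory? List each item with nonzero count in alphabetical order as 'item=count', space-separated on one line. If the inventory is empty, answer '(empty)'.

After 1 (gather 10 quartz): quartz=10
After 2 (gather 1 copper): copper=1 quartz=10
After 3 (gather 2 quartz): copper=1 quartz=12
After 4 (consume 1 copper): quartz=12
After 5 (gather 10 gold): gold=10 quartz=12
After 6 (gather 6 gold): gold=16 quartz=12
After 7 (gather 9 gold): gold=25 quartz=12
After 8 (gather 8 silver): gold=25 quartz=12 silver=8
After 9 (craft wall): gold=23 quartz=12 silver=7 wall=2
After 10 (craft wall): gold=21 quartz=12 silver=6 wall=4
After 11 (craft wall): gold=19 quartz=12 silver=5 wall=6
After 12 (craft wall): gold=17 quartz=12 silver=4 wall=8
After 13 (craft wall): gold=15 quartz=12 silver=3 wall=10
After 14 (craft wall): gold=13 quartz=12 silver=2 wall=12
After 15 (craft wall): gold=11 quartz=12 silver=1 wall=14
After 16 (craft wall): gold=9 quartz=12 wall=16
After 17 (consume 2 quartz): gold=9 quartz=10 wall=16
After 18 (gather 6 quartz): gold=9 quartz=16 wall=16
After 19 (gather 7 quartz): gold=9 quartz=23 wall=16
After 20 (gather 4 copper): copper=4 gold=9 quartz=23 wall=16
After 21 (gather 11 gold): copper=4 gold=20 quartz=23 wall=16
After 22 (consume 3 copper): copper=1 gold=20 quartz=23 wall=16
After 23 (gather 12 copper): copper=13 gold=20 quartz=23 wall=16
After 24 (gather 12 quartz): copper=13 gold=20 quartz=35 wall=16
After 25 (consume 4 copper): copper=9 gold=20 quartz=35 wall=16

Answer: copper=9 gold=20 quartz=35 wall=16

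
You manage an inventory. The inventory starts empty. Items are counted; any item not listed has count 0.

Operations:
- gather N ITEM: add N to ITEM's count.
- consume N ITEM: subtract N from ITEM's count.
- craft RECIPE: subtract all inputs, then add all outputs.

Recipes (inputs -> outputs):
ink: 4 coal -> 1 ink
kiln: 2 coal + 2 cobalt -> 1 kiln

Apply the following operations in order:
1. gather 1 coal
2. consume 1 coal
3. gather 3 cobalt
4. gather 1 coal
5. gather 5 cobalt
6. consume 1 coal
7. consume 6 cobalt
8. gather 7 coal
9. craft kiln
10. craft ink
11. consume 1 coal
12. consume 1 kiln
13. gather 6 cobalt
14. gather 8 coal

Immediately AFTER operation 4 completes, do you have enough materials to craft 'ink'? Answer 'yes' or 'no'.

Answer: no

Derivation:
After 1 (gather 1 coal): coal=1
After 2 (consume 1 coal): (empty)
After 3 (gather 3 cobalt): cobalt=3
After 4 (gather 1 coal): coal=1 cobalt=3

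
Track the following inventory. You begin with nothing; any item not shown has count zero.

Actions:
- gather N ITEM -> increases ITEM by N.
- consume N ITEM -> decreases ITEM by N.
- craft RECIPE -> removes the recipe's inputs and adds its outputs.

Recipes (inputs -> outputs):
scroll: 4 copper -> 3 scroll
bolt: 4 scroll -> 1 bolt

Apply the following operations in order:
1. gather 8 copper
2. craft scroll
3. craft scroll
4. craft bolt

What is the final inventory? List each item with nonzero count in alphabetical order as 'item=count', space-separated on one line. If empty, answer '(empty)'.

Answer: bolt=1 scroll=2

Derivation:
After 1 (gather 8 copper): copper=8
After 2 (craft scroll): copper=4 scroll=3
After 3 (craft scroll): scroll=6
After 4 (craft bolt): bolt=1 scroll=2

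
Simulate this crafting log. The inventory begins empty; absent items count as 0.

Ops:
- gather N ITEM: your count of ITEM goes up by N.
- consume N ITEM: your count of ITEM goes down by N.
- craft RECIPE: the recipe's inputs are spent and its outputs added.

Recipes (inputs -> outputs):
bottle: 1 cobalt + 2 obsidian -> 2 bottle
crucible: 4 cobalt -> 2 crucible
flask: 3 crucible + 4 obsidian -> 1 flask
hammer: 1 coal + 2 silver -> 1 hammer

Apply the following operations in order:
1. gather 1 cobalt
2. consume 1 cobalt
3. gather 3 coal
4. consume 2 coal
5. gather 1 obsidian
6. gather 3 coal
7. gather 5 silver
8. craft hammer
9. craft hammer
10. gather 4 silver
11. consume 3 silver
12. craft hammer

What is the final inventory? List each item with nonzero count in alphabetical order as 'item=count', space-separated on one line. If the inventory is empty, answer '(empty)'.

Answer: coal=1 hammer=3 obsidian=1

Derivation:
After 1 (gather 1 cobalt): cobalt=1
After 2 (consume 1 cobalt): (empty)
After 3 (gather 3 coal): coal=3
After 4 (consume 2 coal): coal=1
After 5 (gather 1 obsidian): coal=1 obsidian=1
After 6 (gather 3 coal): coal=4 obsidian=1
After 7 (gather 5 silver): coal=4 obsidian=1 silver=5
After 8 (craft hammer): coal=3 hammer=1 obsidian=1 silver=3
After 9 (craft hammer): coal=2 hammer=2 obsidian=1 silver=1
After 10 (gather 4 silver): coal=2 hammer=2 obsidian=1 silver=5
After 11 (consume 3 silver): coal=2 hammer=2 obsidian=1 silver=2
After 12 (craft hammer): coal=1 hammer=3 obsidian=1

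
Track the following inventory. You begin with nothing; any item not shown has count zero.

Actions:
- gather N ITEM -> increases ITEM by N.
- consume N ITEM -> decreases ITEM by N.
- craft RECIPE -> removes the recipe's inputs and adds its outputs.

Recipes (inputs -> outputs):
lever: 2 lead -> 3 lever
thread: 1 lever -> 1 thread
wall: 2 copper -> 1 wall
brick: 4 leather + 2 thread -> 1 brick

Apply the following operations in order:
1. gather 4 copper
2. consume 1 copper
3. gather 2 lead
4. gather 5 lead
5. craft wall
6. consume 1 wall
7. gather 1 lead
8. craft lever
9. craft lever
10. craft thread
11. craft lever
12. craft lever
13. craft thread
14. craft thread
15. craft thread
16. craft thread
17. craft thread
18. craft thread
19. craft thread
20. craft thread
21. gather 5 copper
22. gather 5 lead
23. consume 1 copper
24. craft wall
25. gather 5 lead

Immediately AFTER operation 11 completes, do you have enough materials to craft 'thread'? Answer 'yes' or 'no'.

Answer: yes

Derivation:
After 1 (gather 4 copper): copper=4
After 2 (consume 1 copper): copper=3
After 3 (gather 2 lead): copper=3 lead=2
After 4 (gather 5 lead): copper=3 lead=7
After 5 (craft wall): copper=1 lead=7 wall=1
After 6 (consume 1 wall): copper=1 lead=7
After 7 (gather 1 lead): copper=1 lead=8
After 8 (craft lever): copper=1 lead=6 lever=3
After 9 (craft lever): copper=1 lead=4 lever=6
After 10 (craft thread): copper=1 lead=4 lever=5 thread=1
After 11 (craft lever): copper=1 lead=2 lever=8 thread=1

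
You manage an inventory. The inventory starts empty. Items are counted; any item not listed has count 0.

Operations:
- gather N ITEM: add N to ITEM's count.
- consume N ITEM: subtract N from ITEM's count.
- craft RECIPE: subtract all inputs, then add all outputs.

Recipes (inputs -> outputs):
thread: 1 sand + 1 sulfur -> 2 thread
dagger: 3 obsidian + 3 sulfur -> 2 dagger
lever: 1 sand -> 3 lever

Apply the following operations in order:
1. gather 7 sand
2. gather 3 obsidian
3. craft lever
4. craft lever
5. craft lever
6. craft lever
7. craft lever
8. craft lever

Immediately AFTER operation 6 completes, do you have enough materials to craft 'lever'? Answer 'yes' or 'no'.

Answer: yes

Derivation:
After 1 (gather 7 sand): sand=7
After 2 (gather 3 obsidian): obsidian=3 sand=7
After 3 (craft lever): lever=3 obsidian=3 sand=6
After 4 (craft lever): lever=6 obsidian=3 sand=5
After 5 (craft lever): lever=9 obsidian=3 sand=4
After 6 (craft lever): lever=12 obsidian=3 sand=3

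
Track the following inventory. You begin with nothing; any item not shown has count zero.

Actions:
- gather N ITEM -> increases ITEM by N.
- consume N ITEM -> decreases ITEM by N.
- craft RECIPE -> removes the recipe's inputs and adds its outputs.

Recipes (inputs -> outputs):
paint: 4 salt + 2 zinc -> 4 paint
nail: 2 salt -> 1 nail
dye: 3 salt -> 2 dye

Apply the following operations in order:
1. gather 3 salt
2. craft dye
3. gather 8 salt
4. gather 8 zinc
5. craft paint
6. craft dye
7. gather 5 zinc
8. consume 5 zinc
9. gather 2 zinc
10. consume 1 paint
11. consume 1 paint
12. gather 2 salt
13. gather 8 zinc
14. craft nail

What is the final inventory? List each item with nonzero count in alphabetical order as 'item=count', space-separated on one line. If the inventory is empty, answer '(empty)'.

Answer: dye=4 nail=1 paint=2 salt=1 zinc=16

Derivation:
After 1 (gather 3 salt): salt=3
After 2 (craft dye): dye=2
After 3 (gather 8 salt): dye=2 salt=8
After 4 (gather 8 zinc): dye=2 salt=8 zinc=8
After 5 (craft paint): dye=2 paint=4 salt=4 zinc=6
After 6 (craft dye): dye=4 paint=4 salt=1 zinc=6
After 7 (gather 5 zinc): dye=4 paint=4 salt=1 zinc=11
After 8 (consume 5 zinc): dye=4 paint=4 salt=1 zinc=6
After 9 (gather 2 zinc): dye=4 paint=4 salt=1 zinc=8
After 10 (consume 1 paint): dye=4 paint=3 salt=1 zinc=8
After 11 (consume 1 paint): dye=4 paint=2 salt=1 zinc=8
After 12 (gather 2 salt): dye=4 paint=2 salt=3 zinc=8
After 13 (gather 8 zinc): dye=4 paint=2 salt=3 zinc=16
After 14 (craft nail): dye=4 nail=1 paint=2 salt=1 zinc=16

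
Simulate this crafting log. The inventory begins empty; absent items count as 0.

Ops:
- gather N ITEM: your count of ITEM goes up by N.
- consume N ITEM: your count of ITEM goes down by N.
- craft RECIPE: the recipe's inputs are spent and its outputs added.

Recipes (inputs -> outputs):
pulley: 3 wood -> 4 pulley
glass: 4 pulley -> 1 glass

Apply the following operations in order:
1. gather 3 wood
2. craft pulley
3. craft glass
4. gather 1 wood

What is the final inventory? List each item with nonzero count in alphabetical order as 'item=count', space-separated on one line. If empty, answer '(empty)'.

After 1 (gather 3 wood): wood=3
After 2 (craft pulley): pulley=4
After 3 (craft glass): glass=1
After 4 (gather 1 wood): glass=1 wood=1

Answer: glass=1 wood=1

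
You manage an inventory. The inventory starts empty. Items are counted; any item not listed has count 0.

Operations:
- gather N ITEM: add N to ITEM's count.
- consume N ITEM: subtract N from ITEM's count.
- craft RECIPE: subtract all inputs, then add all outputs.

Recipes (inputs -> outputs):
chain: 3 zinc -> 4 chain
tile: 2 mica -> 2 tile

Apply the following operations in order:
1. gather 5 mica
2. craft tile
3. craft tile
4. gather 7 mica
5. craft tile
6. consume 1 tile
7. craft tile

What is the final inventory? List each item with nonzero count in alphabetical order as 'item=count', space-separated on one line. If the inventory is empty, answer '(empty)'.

After 1 (gather 5 mica): mica=5
After 2 (craft tile): mica=3 tile=2
After 3 (craft tile): mica=1 tile=4
After 4 (gather 7 mica): mica=8 tile=4
After 5 (craft tile): mica=6 tile=6
After 6 (consume 1 tile): mica=6 tile=5
After 7 (craft tile): mica=4 tile=7

Answer: mica=4 tile=7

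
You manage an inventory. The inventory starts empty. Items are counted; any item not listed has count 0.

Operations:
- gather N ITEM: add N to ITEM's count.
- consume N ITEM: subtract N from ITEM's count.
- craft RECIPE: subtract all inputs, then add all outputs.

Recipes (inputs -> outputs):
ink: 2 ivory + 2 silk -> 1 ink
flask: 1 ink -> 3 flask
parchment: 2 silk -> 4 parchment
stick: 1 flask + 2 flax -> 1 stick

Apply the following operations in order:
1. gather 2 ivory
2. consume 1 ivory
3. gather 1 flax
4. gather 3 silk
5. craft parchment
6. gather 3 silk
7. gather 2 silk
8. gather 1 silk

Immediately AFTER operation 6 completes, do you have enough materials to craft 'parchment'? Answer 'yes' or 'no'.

Answer: yes

Derivation:
After 1 (gather 2 ivory): ivory=2
After 2 (consume 1 ivory): ivory=1
After 3 (gather 1 flax): flax=1 ivory=1
After 4 (gather 3 silk): flax=1 ivory=1 silk=3
After 5 (craft parchment): flax=1 ivory=1 parchment=4 silk=1
After 6 (gather 3 silk): flax=1 ivory=1 parchment=4 silk=4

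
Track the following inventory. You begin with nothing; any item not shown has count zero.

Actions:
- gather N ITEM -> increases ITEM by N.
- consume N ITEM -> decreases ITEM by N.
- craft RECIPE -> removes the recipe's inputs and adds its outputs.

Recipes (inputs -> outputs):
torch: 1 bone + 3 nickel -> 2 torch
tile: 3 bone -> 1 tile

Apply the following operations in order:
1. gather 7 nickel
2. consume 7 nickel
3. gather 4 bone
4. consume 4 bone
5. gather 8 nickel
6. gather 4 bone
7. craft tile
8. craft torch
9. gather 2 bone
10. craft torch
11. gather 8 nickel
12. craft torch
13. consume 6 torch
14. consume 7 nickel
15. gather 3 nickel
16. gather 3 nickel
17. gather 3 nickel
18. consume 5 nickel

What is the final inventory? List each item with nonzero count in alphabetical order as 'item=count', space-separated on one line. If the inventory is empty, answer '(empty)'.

After 1 (gather 7 nickel): nickel=7
After 2 (consume 7 nickel): (empty)
After 3 (gather 4 bone): bone=4
After 4 (consume 4 bone): (empty)
After 5 (gather 8 nickel): nickel=8
After 6 (gather 4 bone): bone=4 nickel=8
After 7 (craft tile): bone=1 nickel=8 tile=1
After 8 (craft torch): nickel=5 tile=1 torch=2
After 9 (gather 2 bone): bone=2 nickel=5 tile=1 torch=2
After 10 (craft torch): bone=1 nickel=2 tile=1 torch=4
After 11 (gather 8 nickel): bone=1 nickel=10 tile=1 torch=4
After 12 (craft torch): nickel=7 tile=1 torch=6
After 13 (consume 6 torch): nickel=7 tile=1
After 14 (consume 7 nickel): tile=1
After 15 (gather 3 nickel): nickel=3 tile=1
After 16 (gather 3 nickel): nickel=6 tile=1
After 17 (gather 3 nickel): nickel=9 tile=1
After 18 (consume 5 nickel): nickel=4 tile=1

Answer: nickel=4 tile=1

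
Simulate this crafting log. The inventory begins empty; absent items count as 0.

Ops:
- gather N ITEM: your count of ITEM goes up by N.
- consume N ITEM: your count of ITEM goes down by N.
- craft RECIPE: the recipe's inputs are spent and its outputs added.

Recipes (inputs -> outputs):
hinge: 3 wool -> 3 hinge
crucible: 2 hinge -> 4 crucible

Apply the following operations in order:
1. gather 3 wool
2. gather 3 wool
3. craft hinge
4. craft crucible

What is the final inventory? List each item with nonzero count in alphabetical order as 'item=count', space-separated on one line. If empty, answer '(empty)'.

After 1 (gather 3 wool): wool=3
After 2 (gather 3 wool): wool=6
After 3 (craft hinge): hinge=3 wool=3
After 4 (craft crucible): crucible=4 hinge=1 wool=3

Answer: crucible=4 hinge=1 wool=3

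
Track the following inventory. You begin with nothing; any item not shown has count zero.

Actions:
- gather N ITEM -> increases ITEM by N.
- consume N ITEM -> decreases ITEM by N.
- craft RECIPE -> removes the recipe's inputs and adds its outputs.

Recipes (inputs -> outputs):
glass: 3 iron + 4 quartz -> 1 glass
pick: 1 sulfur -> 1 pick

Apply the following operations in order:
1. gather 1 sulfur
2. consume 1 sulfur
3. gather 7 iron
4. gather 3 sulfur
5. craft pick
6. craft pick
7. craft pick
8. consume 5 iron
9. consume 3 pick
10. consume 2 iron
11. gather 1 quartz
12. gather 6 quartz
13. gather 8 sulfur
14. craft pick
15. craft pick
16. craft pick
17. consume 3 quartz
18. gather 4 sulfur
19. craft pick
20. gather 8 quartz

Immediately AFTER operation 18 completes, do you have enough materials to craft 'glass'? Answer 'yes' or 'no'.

Answer: no

Derivation:
After 1 (gather 1 sulfur): sulfur=1
After 2 (consume 1 sulfur): (empty)
After 3 (gather 7 iron): iron=7
After 4 (gather 3 sulfur): iron=7 sulfur=3
After 5 (craft pick): iron=7 pick=1 sulfur=2
After 6 (craft pick): iron=7 pick=2 sulfur=1
After 7 (craft pick): iron=7 pick=3
After 8 (consume 5 iron): iron=2 pick=3
After 9 (consume 3 pick): iron=2
After 10 (consume 2 iron): (empty)
After 11 (gather 1 quartz): quartz=1
After 12 (gather 6 quartz): quartz=7
After 13 (gather 8 sulfur): quartz=7 sulfur=8
After 14 (craft pick): pick=1 quartz=7 sulfur=7
After 15 (craft pick): pick=2 quartz=7 sulfur=6
After 16 (craft pick): pick=3 quartz=7 sulfur=5
After 17 (consume 3 quartz): pick=3 quartz=4 sulfur=5
After 18 (gather 4 sulfur): pick=3 quartz=4 sulfur=9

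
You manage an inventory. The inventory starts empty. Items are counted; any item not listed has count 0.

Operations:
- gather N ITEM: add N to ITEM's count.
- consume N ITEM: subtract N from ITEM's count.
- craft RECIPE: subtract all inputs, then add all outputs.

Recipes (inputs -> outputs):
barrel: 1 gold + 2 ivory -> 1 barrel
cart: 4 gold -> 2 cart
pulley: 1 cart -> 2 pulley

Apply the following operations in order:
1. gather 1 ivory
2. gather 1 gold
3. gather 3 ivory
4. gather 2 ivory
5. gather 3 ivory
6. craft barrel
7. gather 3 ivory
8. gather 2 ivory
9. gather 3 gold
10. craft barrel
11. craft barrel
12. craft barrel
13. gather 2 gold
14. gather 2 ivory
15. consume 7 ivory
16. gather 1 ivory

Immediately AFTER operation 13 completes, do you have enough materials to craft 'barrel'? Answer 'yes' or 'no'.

Answer: yes

Derivation:
After 1 (gather 1 ivory): ivory=1
After 2 (gather 1 gold): gold=1 ivory=1
After 3 (gather 3 ivory): gold=1 ivory=4
After 4 (gather 2 ivory): gold=1 ivory=6
After 5 (gather 3 ivory): gold=1 ivory=9
After 6 (craft barrel): barrel=1 ivory=7
After 7 (gather 3 ivory): barrel=1 ivory=10
After 8 (gather 2 ivory): barrel=1 ivory=12
After 9 (gather 3 gold): barrel=1 gold=3 ivory=12
After 10 (craft barrel): barrel=2 gold=2 ivory=10
After 11 (craft barrel): barrel=3 gold=1 ivory=8
After 12 (craft barrel): barrel=4 ivory=6
After 13 (gather 2 gold): barrel=4 gold=2 ivory=6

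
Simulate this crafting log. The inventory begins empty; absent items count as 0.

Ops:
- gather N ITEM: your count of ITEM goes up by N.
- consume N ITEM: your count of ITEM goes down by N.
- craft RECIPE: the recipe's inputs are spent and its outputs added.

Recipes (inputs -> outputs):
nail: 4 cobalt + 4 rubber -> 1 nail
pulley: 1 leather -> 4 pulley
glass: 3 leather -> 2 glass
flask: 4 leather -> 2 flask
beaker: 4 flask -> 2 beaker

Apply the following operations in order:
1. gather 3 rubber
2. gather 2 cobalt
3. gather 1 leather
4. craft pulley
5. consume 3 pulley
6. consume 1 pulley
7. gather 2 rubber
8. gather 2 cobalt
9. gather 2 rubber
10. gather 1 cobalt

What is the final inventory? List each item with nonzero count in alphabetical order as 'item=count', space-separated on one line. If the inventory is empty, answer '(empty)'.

After 1 (gather 3 rubber): rubber=3
After 2 (gather 2 cobalt): cobalt=2 rubber=3
After 3 (gather 1 leather): cobalt=2 leather=1 rubber=3
After 4 (craft pulley): cobalt=2 pulley=4 rubber=3
After 5 (consume 3 pulley): cobalt=2 pulley=1 rubber=3
After 6 (consume 1 pulley): cobalt=2 rubber=3
After 7 (gather 2 rubber): cobalt=2 rubber=5
After 8 (gather 2 cobalt): cobalt=4 rubber=5
After 9 (gather 2 rubber): cobalt=4 rubber=7
After 10 (gather 1 cobalt): cobalt=5 rubber=7

Answer: cobalt=5 rubber=7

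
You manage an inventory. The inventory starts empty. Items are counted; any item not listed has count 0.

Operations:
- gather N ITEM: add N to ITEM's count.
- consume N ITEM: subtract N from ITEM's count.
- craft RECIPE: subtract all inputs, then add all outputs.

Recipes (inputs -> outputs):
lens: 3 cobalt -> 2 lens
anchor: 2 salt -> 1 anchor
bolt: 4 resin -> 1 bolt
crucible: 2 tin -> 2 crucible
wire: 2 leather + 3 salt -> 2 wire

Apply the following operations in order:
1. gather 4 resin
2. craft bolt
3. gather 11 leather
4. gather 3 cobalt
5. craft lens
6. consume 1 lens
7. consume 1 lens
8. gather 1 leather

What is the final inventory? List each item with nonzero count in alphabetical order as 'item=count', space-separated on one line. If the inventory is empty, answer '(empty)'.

After 1 (gather 4 resin): resin=4
After 2 (craft bolt): bolt=1
After 3 (gather 11 leather): bolt=1 leather=11
After 4 (gather 3 cobalt): bolt=1 cobalt=3 leather=11
After 5 (craft lens): bolt=1 leather=11 lens=2
After 6 (consume 1 lens): bolt=1 leather=11 lens=1
After 7 (consume 1 lens): bolt=1 leather=11
After 8 (gather 1 leather): bolt=1 leather=12

Answer: bolt=1 leather=12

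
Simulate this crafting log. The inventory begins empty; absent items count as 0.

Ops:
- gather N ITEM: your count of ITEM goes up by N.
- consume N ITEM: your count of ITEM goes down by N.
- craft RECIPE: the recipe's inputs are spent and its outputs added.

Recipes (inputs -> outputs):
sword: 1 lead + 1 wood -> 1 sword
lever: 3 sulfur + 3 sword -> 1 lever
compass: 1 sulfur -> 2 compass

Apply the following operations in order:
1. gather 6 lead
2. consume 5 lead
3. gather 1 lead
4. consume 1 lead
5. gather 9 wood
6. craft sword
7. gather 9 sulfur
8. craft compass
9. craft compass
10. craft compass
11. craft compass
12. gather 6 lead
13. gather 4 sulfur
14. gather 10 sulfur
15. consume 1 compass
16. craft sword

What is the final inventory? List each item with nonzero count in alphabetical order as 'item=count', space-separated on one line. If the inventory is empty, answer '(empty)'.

After 1 (gather 6 lead): lead=6
After 2 (consume 5 lead): lead=1
After 3 (gather 1 lead): lead=2
After 4 (consume 1 lead): lead=1
After 5 (gather 9 wood): lead=1 wood=9
After 6 (craft sword): sword=1 wood=8
After 7 (gather 9 sulfur): sulfur=9 sword=1 wood=8
After 8 (craft compass): compass=2 sulfur=8 sword=1 wood=8
After 9 (craft compass): compass=4 sulfur=7 sword=1 wood=8
After 10 (craft compass): compass=6 sulfur=6 sword=1 wood=8
After 11 (craft compass): compass=8 sulfur=5 sword=1 wood=8
After 12 (gather 6 lead): compass=8 lead=6 sulfur=5 sword=1 wood=8
After 13 (gather 4 sulfur): compass=8 lead=6 sulfur=9 sword=1 wood=8
After 14 (gather 10 sulfur): compass=8 lead=6 sulfur=19 sword=1 wood=8
After 15 (consume 1 compass): compass=7 lead=6 sulfur=19 sword=1 wood=8
After 16 (craft sword): compass=7 lead=5 sulfur=19 sword=2 wood=7

Answer: compass=7 lead=5 sulfur=19 sword=2 wood=7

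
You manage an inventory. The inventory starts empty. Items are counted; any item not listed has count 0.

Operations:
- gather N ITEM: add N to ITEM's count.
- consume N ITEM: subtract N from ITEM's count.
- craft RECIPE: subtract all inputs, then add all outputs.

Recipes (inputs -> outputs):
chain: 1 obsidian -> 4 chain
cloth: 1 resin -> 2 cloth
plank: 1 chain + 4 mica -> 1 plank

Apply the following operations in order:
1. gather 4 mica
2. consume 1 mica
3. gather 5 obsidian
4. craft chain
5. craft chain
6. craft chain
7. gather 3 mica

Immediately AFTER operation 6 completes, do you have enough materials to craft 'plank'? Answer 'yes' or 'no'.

Answer: no

Derivation:
After 1 (gather 4 mica): mica=4
After 2 (consume 1 mica): mica=3
After 3 (gather 5 obsidian): mica=3 obsidian=5
After 4 (craft chain): chain=4 mica=3 obsidian=4
After 5 (craft chain): chain=8 mica=3 obsidian=3
After 6 (craft chain): chain=12 mica=3 obsidian=2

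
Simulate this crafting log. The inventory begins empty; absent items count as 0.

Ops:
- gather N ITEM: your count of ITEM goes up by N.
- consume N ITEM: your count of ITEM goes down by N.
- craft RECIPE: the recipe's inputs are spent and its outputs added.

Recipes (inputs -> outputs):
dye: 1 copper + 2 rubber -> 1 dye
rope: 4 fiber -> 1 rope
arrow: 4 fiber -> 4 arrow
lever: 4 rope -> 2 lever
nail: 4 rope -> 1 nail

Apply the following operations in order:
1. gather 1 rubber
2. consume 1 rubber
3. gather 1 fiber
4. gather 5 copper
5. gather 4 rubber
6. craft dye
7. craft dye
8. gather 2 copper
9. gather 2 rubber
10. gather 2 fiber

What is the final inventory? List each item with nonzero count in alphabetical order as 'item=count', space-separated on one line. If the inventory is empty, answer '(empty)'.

After 1 (gather 1 rubber): rubber=1
After 2 (consume 1 rubber): (empty)
After 3 (gather 1 fiber): fiber=1
After 4 (gather 5 copper): copper=5 fiber=1
After 5 (gather 4 rubber): copper=5 fiber=1 rubber=4
After 6 (craft dye): copper=4 dye=1 fiber=1 rubber=2
After 7 (craft dye): copper=3 dye=2 fiber=1
After 8 (gather 2 copper): copper=5 dye=2 fiber=1
After 9 (gather 2 rubber): copper=5 dye=2 fiber=1 rubber=2
After 10 (gather 2 fiber): copper=5 dye=2 fiber=3 rubber=2

Answer: copper=5 dye=2 fiber=3 rubber=2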